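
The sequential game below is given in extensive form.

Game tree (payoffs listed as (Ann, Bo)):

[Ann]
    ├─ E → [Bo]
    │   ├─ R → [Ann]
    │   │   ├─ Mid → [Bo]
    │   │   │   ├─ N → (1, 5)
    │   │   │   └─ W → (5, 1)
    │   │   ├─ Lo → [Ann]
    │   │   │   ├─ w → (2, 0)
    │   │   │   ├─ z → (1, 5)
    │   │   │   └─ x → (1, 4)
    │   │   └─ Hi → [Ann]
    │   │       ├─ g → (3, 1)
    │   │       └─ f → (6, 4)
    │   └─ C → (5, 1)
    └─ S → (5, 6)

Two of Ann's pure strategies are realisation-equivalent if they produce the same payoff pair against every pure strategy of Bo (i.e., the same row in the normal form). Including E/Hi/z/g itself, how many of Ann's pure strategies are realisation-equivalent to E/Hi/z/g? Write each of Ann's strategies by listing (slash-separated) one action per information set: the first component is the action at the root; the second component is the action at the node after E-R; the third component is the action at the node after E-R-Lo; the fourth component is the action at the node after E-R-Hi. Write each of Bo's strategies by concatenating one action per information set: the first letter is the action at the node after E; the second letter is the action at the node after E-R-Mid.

Row for E/Hi/z/g (columns RN, RW, CN, CW): (3,1) (3,1) (5,1) (5,1).
Under E/Hi/z/g, Ann's choice at the node after E-R-Lo can never be reached regardless of what Bo does, so varying those choices leaves every outcome unchanged.
Holding the reachable choices fixed and varying the unreachable one freely already gives 3 equivalent strategies.
No other strategy reproduces this row, so those 3 are the full class: E/Hi/w/g, E/Hi/z/g, E/Hi/x/g.

3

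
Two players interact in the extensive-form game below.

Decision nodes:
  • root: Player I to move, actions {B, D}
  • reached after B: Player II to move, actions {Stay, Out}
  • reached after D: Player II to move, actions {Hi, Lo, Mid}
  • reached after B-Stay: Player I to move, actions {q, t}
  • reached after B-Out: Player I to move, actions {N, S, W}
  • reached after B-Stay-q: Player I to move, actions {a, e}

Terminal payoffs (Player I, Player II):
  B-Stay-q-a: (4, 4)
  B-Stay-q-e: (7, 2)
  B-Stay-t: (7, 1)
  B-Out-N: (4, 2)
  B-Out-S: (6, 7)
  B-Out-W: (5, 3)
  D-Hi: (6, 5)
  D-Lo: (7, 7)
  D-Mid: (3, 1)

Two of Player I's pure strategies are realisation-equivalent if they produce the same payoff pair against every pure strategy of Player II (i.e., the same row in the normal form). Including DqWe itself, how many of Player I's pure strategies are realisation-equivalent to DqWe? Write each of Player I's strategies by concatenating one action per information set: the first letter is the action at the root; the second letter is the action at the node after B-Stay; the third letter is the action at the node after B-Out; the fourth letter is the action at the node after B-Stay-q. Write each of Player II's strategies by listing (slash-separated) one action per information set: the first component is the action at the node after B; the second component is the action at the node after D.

Row for DqWe (columns Stay/Hi, Stay/Lo, Stay/Mid, Out/Hi, Out/Lo, Out/Mid): (6,5) (7,7) (3,1) (6,5) (7,7) (3,1).
Under DqWe, Player I's choice at the node after B-Stay and at the node after B-Out and at the node after B-Stay-q can never be reached regardless of what Player II does, so varying those choices leaves every outcome unchanged.
Holding the reachable choices fixed and varying the unreachable ones freely already gives 2 × 3 × 2 = 12 equivalent strategies.
No other strategy reproduces this row, so those 12 are the full class: DqNa, DqNe, DqSa, DqSe, DqWa, DqWe, DtNa, DtNe, DtSa, DtSe, DtWa, DtWe.

12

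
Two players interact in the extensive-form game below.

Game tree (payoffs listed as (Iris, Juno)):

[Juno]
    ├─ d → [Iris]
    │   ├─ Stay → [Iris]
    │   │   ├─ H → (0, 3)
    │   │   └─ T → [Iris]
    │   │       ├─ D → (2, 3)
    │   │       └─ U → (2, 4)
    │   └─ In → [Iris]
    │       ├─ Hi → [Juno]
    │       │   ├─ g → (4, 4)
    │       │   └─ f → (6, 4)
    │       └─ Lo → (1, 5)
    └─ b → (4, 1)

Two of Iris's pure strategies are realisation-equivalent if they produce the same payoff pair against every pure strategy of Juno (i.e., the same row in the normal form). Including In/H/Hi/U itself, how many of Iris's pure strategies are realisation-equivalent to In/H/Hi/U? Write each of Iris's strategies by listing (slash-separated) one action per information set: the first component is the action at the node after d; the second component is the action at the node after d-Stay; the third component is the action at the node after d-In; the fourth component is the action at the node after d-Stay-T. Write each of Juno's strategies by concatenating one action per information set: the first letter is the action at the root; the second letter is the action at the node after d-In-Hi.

4

Row for In/H/Hi/U (columns dg, df, bg, bf): (4,4) (6,4) (4,1) (4,1).
Under In/H/Hi/U, Iris's choice at the node after d-Stay and at the node after d-Stay-T can never be reached regardless of what Juno does, so varying those choices leaves every outcome unchanged.
Holding the reachable choices fixed and varying the unreachable ones freely already gives 2 × 2 = 4 equivalent strategies.
No other strategy reproduces this row, so those 4 are the full class: In/H/Hi/D, In/H/Hi/U, In/T/Hi/D, In/T/Hi/U.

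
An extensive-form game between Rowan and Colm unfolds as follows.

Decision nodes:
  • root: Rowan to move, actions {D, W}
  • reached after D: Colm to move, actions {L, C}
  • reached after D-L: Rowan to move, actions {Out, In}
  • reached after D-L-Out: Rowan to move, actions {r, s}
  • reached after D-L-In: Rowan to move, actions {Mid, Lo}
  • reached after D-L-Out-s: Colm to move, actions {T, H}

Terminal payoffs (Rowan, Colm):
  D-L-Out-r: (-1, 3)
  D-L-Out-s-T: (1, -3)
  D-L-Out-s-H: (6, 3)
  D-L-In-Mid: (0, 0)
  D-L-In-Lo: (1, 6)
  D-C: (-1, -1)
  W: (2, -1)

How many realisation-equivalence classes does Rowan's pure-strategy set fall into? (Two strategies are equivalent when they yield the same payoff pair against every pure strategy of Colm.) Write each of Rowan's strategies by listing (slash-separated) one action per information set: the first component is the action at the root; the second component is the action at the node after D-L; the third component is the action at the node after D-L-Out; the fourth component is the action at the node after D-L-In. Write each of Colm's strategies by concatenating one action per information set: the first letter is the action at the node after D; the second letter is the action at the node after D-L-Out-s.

5

Rowan has 16 pure strategies: D/Out/r/Mid, D/Out/r/Lo, D/Out/s/Mid, D/Out/s/Lo, D/In/r/Mid, D/In/r/Lo, D/In/s/Mid, D/In/s/Lo, W/Out/r/Mid, W/Out/r/Lo, W/Out/s/Mid, W/Out/s/Lo, W/In/r/Mid, W/In/r/Lo, W/In/s/Mid, W/In/s/Lo. Columns: LT, LH, CT, CH.
{D/Out/r/Mid, D/Out/r/Lo} → row (-1,3) (-1,3) (-1,-1) (-1,-1)
{D/Out/s/Mid, D/Out/s/Lo} → row (1,-3) (6,3) (-1,-1) (-1,-1)
{D/In/r/Mid, D/In/s/Mid} → row (0,0) (0,0) (-1,-1) (-1,-1)
{D/In/r/Lo, D/In/s/Lo} → row (1,6) (1,6) (-1,-1) (-1,-1)
{W/Out/r/Mid, W/Out/r/Lo, W/Out/s/Mid, W/Out/s/Lo, W/In/r/Mid, W/In/r/Lo, W/In/s/Mid, W/In/s/Lo} → row (2,-1) (2,-1) (2,-1) (2,-1)
That's 5 distinct rows out of 16 strategies.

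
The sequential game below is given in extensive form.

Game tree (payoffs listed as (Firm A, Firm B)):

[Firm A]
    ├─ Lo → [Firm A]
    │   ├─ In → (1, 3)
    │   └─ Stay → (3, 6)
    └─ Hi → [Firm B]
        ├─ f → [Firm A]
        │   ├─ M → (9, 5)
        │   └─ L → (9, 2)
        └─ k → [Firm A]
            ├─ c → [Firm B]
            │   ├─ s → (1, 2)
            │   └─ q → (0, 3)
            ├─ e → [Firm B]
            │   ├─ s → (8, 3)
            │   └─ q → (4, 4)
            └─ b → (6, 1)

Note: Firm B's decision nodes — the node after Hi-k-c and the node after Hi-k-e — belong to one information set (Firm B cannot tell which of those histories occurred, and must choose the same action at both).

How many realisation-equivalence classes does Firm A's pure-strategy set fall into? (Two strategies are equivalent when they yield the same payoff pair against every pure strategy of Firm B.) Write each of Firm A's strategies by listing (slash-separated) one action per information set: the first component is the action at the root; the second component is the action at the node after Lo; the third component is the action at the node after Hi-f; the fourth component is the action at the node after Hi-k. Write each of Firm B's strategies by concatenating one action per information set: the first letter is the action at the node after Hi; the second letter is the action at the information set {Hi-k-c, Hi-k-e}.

8

Firm A has 24 pure strategies: Lo/In/M/c, Lo/In/M/e, Lo/In/M/b, Lo/In/L/c, Lo/In/L/e, Lo/In/L/b, Lo/Stay/M/c, Lo/Stay/M/e, Lo/Stay/M/b, Lo/Stay/L/c, Lo/Stay/L/e, Lo/Stay/L/b, Hi/In/M/c, Hi/In/M/e, Hi/In/M/b, Hi/In/L/c, Hi/In/L/e, Hi/In/L/b, Hi/Stay/M/c, Hi/Stay/M/e, Hi/Stay/M/b, Hi/Stay/L/c, Hi/Stay/L/e, Hi/Stay/L/b. Columns: fs, fq, ks, kq.
{Lo/In/M/c, Lo/In/M/e, Lo/In/M/b, Lo/In/L/c, Lo/In/L/e, Lo/In/L/b} → row (1,3) (1,3) (1,3) (1,3)
{Lo/Stay/M/c, Lo/Stay/M/e, Lo/Stay/M/b, Lo/Stay/L/c, Lo/Stay/L/e, Lo/Stay/L/b} → row (3,6) (3,6) (3,6) (3,6)
{Hi/In/M/c, Hi/Stay/M/c} → row (9,5) (9,5) (1,2) (0,3)
{Hi/In/M/e, Hi/Stay/M/e} → row (9,5) (9,5) (8,3) (4,4)
{Hi/In/M/b, Hi/Stay/M/b} → row (9,5) (9,5) (6,1) (6,1)
{Hi/In/L/c, Hi/Stay/L/c} → row (9,2) (9,2) (1,2) (0,3)
{Hi/In/L/e, Hi/Stay/L/e} → row (9,2) (9,2) (8,3) (4,4)
{Hi/In/L/b, Hi/Stay/L/b} → row (9,2) (9,2) (6,1) (6,1)
That's 8 distinct rows out of 24 strategies.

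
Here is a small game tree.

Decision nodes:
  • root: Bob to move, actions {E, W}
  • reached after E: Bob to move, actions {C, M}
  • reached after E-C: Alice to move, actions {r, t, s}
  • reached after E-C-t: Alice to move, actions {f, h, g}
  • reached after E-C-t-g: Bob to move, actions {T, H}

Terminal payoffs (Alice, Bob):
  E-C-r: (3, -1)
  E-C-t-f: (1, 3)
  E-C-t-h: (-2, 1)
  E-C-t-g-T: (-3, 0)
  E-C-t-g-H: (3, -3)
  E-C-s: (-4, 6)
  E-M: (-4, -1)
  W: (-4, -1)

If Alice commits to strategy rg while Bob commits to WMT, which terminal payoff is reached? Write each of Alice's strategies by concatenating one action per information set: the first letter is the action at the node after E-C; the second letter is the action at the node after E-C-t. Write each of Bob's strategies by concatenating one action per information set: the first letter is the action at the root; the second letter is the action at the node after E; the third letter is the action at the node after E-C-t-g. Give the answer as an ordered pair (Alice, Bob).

(-4, -1)

Trace the play path from the root:
  Bob plays W
→ terminal payoff (-4, -1).
(Alice's choice at the node after E-C is never reached on this path, so it doesn't affect the outcome.)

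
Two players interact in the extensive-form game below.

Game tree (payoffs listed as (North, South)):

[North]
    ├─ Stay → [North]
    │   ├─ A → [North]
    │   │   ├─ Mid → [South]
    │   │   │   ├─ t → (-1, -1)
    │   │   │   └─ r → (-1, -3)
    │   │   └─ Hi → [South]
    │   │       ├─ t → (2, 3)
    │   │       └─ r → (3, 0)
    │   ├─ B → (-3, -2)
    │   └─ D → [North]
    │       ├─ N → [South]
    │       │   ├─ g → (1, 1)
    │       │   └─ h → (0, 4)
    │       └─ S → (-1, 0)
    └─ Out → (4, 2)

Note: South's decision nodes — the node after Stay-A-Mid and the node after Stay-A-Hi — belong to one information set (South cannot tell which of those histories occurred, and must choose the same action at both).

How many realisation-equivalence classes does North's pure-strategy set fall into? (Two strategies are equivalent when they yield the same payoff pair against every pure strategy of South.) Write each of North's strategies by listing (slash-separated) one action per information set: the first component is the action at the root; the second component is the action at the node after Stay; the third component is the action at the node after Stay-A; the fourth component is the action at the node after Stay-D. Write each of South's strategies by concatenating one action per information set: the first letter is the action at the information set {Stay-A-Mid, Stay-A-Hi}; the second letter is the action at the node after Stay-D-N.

6

North has 24 pure strategies: Stay/A/Mid/N, Stay/A/Mid/S, Stay/A/Hi/N, Stay/A/Hi/S, Stay/B/Mid/N, Stay/B/Mid/S, Stay/B/Hi/N, Stay/B/Hi/S, Stay/D/Mid/N, Stay/D/Mid/S, Stay/D/Hi/N, Stay/D/Hi/S, Out/A/Mid/N, Out/A/Mid/S, Out/A/Hi/N, Out/A/Hi/S, Out/B/Mid/N, Out/B/Mid/S, Out/B/Hi/N, Out/B/Hi/S, Out/D/Mid/N, Out/D/Mid/S, Out/D/Hi/N, Out/D/Hi/S. Columns: tg, th, rg, rh.
{Stay/A/Mid/N, Stay/A/Mid/S} → row (-1,-1) (-1,-1) (-1,-3) (-1,-3)
{Stay/A/Hi/N, Stay/A/Hi/S} → row (2,3) (2,3) (3,0) (3,0)
{Stay/B/Mid/N, Stay/B/Mid/S, Stay/B/Hi/N, Stay/B/Hi/S} → row (-3,-2) (-3,-2) (-3,-2) (-3,-2)
{Stay/D/Mid/N, Stay/D/Hi/N} → row (1,1) (0,4) (1,1) (0,4)
{Stay/D/Mid/S, Stay/D/Hi/S} → row (-1,0) (-1,0) (-1,0) (-1,0)
{Out/A/Mid/N, Out/A/Mid/S, Out/A/Hi/N, Out/A/Hi/S, Out/B/Mid/N, Out/B/Mid/S, Out/B/Hi/N, Out/B/Hi/S, Out/D/Mid/N, Out/D/Mid/S, Out/D/Hi/N, Out/D/Hi/S} → row (4,2) (4,2) (4,2) (4,2)
That's 6 distinct rows out of 24 strategies.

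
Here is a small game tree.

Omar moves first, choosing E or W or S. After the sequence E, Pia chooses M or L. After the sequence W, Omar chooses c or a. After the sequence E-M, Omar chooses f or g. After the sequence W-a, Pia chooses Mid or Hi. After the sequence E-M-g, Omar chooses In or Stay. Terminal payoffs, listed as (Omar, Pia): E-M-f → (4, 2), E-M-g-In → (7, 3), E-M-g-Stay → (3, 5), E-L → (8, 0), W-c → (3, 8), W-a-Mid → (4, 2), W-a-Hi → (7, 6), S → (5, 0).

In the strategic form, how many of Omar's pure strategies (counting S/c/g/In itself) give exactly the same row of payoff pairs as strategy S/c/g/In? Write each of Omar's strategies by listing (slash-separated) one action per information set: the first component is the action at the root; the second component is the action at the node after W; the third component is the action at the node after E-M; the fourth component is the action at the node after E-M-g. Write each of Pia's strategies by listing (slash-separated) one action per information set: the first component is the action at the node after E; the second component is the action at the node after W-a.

Row for S/c/g/In (columns M/Mid, M/Hi, L/Mid, L/Hi): (5,0) (5,0) (5,0) (5,0).
Under S/c/g/In, Omar's choice at the node after W and at the node after E-M and at the node after E-M-g can never be reached regardless of what Pia does, so varying those choices leaves every outcome unchanged.
Holding the reachable choices fixed and varying the unreachable ones freely already gives 2 × 2 × 2 = 8 equivalent strategies.
No other strategy reproduces this row, so those 8 are the full class: S/c/f/In, S/c/f/Stay, S/c/g/In, S/c/g/Stay, S/a/f/In, S/a/f/Stay, S/a/g/In, S/a/g/Stay.

8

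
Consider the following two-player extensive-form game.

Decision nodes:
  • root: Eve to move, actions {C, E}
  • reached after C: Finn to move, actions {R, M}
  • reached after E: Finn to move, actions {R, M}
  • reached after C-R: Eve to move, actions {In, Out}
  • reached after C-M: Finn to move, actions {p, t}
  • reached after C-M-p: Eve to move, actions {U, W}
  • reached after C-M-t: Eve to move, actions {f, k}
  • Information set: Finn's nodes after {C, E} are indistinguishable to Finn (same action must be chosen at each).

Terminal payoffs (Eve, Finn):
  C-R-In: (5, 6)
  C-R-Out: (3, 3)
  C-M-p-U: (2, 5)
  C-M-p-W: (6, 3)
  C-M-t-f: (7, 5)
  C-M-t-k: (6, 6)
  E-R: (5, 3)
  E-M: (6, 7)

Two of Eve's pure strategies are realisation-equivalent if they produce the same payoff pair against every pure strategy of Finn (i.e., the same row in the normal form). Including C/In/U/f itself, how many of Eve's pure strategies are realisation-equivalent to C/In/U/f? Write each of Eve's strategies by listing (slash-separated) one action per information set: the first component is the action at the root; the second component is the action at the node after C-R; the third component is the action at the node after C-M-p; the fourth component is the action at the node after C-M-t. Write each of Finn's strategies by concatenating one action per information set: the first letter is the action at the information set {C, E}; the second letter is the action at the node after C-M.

1

Row for C/In/U/f (columns Rp, Rt, Mp, Mt): (5,6) (5,6) (2,5) (7,5).
Every one of Eve's information sets is on the play path for some reply by Finn when Eve follows C/In/U/f.
Changing the action at any of them therefore changes at least one column, so only C/In/U/f itself gives this row.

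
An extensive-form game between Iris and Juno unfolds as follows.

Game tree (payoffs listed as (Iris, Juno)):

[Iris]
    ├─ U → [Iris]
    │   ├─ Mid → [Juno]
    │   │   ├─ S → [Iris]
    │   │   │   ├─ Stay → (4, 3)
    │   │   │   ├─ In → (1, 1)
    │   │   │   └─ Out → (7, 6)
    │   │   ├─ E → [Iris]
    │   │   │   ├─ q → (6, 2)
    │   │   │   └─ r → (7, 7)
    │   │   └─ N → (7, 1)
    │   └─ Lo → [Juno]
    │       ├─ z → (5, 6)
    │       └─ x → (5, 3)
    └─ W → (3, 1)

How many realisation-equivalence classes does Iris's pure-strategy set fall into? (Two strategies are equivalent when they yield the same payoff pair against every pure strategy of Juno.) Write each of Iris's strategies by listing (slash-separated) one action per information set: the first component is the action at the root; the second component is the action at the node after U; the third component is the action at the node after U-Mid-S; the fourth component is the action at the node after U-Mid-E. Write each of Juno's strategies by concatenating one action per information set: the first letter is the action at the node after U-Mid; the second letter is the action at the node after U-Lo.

Iris has 24 pure strategies: U/Mid/Stay/q, U/Mid/Stay/r, U/Mid/In/q, U/Mid/In/r, U/Mid/Out/q, U/Mid/Out/r, U/Lo/Stay/q, U/Lo/Stay/r, U/Lo/In/q, U/Lo/In/r, U/Lo/Out/q, U/Lo/Out/r, W/Mid/Stay/q, W/Mid/Stay/r, W/Mid/In/q, W/Mid/In/r, W/Mid/Out/q, W/Mid/Out/r, W/Lo/Stay/q, W/Lo/Stay/r, W/Lo/In/q, W/Lo/In/r, W/Lo/Out/q, W/Lo/Out/r. Columns: Sz, Sx, Ez, Ex, Nz, Nx.
{U/Mid/Stay/q} → row (4,3) (4,3) (6,2) (6,2) (7,1) (7,1)
{U/Mid/Stay/r} → row (4,3) (4,3) (7,7) (7,7) (7,1) (7,1)
{U/Mid/In/q} → row (1,1) (1,1) (6,2) (6,2) (7,1) (7,1)
{U/Mid/In/r} → row (1,1) (1,1) (7,7) (7,7) (7,1) (7,1)
{U/Mid/Out/q} → row (7,6) (7,6) (6,2) (6,2) (7,1) (7,1)
{U/Mid/Out/r} → row (7,6) (7,6) (7,7) (7,7) (7,1) (7,1)
{U/Lo/Stay/q, U/Lo/Stay/r, U/Lo/In/q, U/Lo/In/r, U/Lo/Out/q, U/Lo/Out/r} → row (5,6) (5,3) (5,6) (5,3) (5,6) (5,3)
{W/Mid/Stay/q, W/Mid/Stay/r, W/Mid/In/q, W/Mid/In/r, W/Mid/Out/q, W/Mid/Out/r, W/Lo/Stay/q, W/Lo/Stay/r, W/Lo/In/q, W/Lo/In/r, W/Lo/Out/q, W/Lo/Out/r} → row (3,1) (3,1) (3,1) (3,1) (3,1) (3,1)
That's 8 distinct rows out of 24 strategies.

8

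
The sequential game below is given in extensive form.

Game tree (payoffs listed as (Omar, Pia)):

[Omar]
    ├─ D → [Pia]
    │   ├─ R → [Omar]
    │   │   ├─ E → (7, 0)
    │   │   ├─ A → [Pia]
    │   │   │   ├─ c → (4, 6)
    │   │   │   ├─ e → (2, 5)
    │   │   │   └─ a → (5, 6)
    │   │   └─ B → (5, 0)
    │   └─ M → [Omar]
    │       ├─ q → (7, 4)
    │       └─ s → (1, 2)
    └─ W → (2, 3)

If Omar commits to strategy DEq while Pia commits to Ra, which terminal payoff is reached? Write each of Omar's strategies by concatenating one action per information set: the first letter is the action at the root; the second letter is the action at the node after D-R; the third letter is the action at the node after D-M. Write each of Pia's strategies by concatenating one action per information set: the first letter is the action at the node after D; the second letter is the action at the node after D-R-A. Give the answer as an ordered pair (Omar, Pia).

Trace the play path from the root:
  Omar plays D
  Pia plays R at [D]
  Omar plays E at [D-R]
→ terminal payoff (7, 0).
(Omar's choice at the node after D-M is never reached on this path, so it doesn't affect the outcome.)

(7, 0)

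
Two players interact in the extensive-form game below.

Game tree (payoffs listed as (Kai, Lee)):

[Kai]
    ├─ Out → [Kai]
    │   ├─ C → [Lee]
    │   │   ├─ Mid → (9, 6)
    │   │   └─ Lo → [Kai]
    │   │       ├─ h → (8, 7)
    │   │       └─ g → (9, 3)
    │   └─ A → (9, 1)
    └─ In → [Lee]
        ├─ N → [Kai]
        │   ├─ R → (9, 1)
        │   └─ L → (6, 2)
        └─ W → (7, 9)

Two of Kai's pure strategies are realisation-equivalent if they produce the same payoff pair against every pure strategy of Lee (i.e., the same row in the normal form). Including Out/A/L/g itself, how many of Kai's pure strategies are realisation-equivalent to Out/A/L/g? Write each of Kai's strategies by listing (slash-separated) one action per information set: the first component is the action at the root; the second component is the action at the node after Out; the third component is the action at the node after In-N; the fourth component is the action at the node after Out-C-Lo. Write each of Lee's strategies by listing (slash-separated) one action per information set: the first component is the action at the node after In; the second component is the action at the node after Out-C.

Row for Out/A/L/g (columns N/Mid, N/Lo, W/Mid, W/Lo): (9,1) (9,1) (9,1) (9,1).
Under Out/A/L/g, Kai's choice at the node after In-N and at the node after Out-C-Lo can never be reached regardless of what Lee does, so varying those choices leaves every outcome unchanged.
Holding the reachable choices fixed and varying the unreachable ones freely already gives 2 × 2 = 4 equivalent strategies.
No other strategy reproduces this row, so those 4 are the full class: Out/A/R/h, Out/A/R/g, Out/A/L/h, Out/A/L/g.

4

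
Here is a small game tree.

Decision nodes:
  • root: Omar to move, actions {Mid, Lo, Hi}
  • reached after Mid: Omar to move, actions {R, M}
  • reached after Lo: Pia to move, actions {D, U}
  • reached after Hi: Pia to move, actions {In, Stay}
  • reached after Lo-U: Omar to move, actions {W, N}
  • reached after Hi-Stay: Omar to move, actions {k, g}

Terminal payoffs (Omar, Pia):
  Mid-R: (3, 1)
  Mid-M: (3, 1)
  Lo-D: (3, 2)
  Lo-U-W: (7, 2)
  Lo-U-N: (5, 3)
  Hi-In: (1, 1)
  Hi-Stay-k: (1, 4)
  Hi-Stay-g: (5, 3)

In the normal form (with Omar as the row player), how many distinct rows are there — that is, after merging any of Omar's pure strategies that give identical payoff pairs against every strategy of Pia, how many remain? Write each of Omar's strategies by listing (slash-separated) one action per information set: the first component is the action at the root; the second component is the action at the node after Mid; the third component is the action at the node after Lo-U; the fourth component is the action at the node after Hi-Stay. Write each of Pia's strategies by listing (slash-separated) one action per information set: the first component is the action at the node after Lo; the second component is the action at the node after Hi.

Omar has 24 pure strategies: Mid/R/W/k, Mid/R/W/g, Mid/R/N/k, Mid/R/N/g, Mid/M/W/k, Mid/M/W/g, Mid/M/N/k, Mid/M/N/g, Lo/R/W/k, Lo/R/W/g, Lo/R/N/k, Lo/R/N/g, Lo/M/W/k, Lo/M/W/g, Lo/M/N/k, Lo/M/N/g, Hi/R/W/k, Hi/R/W/g, Hi/R/N/k, Hi/R/N/g, Hi/M/W/k, Hi/M/W/g, Hi/M/N/k, Hi/M/N/g. Columns: D/In, D/Stay, U/In, U/Stay.
{Mid/R/W/k, Mid/R/W/g, Mid/R/N/k, Mid/R/N/g, Mid/M/W/k, Mid/M/W/g, Mid/M/N/k, Mid/M/N/g} → row (3,1) (3,1) (3,1) (3,1)
{Lo/R/W/k, Lo/R/W/g, Lo/M/W/k, Lo/M/W/g} → row (3,2) (3,2) (7,2) (7,2)
{Lo/R/N/k, Lo/R/N/g, Lo/M/N/k, Lo/M/N/g} → row (3,2) (3,2) (5,3) (5,3)
{Hi/R/W/k, Hi/R/N/k, Hi/M/W/k, Hi/M/N/k} → row (1,1) (1,4) (1,1) (1,4)
{Hi/R/W/g, Hi/R/N/g, Hi/M/W/g, Hi/M/N/g} → row (1,1) (5,3) (1,1) (5,3)
That's 5 distinct rows out of 24 strategies.

5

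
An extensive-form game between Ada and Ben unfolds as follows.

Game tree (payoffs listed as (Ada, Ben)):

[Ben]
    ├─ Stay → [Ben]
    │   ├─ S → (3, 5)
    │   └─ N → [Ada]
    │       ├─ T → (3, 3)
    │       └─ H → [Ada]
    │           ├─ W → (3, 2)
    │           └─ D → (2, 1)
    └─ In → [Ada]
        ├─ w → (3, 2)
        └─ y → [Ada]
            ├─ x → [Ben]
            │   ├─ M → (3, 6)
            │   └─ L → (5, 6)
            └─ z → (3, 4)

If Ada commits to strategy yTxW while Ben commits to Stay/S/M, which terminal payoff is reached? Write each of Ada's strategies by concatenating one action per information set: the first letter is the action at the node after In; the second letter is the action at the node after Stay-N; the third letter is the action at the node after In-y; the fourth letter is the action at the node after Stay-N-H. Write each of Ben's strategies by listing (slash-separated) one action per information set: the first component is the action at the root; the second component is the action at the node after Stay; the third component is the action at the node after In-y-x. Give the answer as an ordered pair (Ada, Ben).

Trace the play path from the root:
  Ben plays Stay
  Ben plays S at [Stay]
→ terminal payoff (3, 5).
(Ada's choice at the node after In is never reached on this path, so it doesn't affect the outcome.)

(3, 5)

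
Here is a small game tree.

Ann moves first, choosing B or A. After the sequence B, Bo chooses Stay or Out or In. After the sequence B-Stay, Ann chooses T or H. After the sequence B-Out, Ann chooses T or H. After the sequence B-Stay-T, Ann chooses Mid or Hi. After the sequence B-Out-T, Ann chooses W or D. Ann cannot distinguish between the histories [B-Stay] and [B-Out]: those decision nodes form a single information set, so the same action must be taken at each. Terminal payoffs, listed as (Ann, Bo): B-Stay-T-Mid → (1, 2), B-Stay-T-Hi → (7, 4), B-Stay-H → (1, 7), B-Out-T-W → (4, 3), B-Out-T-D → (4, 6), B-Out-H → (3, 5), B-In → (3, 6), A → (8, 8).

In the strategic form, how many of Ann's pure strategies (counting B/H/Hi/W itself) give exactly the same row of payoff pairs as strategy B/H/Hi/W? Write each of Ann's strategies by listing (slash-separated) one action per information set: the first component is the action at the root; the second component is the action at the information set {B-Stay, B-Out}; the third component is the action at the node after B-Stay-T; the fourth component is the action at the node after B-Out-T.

Row for B/H/Hi/W (columns Stay, Out, In): (1,7) (3,5) (3,6).
Under B/H/Hi/W, Ann's choice at the node after B-Stay-T and at the node after B-Out-T can never be reached regardless of what Bo does, so varying those choices leaves every outcome unchanged.
Holding the reachable choices fixed and varying the unreachable ones freely already gives 2 × 2 = 4 equivalent strategies.
No other strategy reproduces this row, so those 4 are the full class: B/H/Mid/W, B/H/Mid/D, B/H/Hi/W, B/H/Hi/D.

4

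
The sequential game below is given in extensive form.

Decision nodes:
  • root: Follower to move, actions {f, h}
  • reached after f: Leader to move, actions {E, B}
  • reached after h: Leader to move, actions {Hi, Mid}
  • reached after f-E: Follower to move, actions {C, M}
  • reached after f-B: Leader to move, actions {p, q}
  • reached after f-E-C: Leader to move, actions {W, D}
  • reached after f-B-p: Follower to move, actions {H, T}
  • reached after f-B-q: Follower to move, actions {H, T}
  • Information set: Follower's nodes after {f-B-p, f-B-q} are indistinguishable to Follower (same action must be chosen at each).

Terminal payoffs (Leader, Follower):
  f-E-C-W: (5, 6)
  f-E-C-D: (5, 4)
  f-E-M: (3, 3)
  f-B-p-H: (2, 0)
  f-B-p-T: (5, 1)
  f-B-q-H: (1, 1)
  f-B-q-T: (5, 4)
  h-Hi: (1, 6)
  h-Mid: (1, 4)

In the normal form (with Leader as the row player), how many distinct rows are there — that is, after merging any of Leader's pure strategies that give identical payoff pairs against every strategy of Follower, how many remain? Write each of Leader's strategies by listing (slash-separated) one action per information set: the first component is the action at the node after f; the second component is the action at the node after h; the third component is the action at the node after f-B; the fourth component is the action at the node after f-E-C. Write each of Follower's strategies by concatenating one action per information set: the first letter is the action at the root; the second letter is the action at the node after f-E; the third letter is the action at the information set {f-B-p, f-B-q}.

8

Leader has 16 pure strategies: E/Hi/p/W, E/Hi/p/D, E/Hi/q/W, E/Hi/q/D, E/Mid/p/W, E/Mid/p/D, E/Mid/q/W, E/Mid/q/D, B/Hi/p/W, B/Hi/p/D, B/Hi/q/W, B/Hi/q/D, B/Mid/p/W, B/Mid/p/D, B/Mid/q/W, B/Mid/q/D. Columns: fCH, fCT, fMH, fMT, hCH, hCT, hMH, hMT.
{E/Hi/p/W, E/Hi/q/W} → row (5,6) (5,6) (3,3) (3,3) (1,6) (1,6) (1,6) (1,6)
{E/Hi/p/D, E/Hi/q/D} → row (5,4) (5,4) (3,3) (3,3) (1,6) (1,6) (1,6) (1,6)
{E/Mid/p/W, E/Mid/q/W} → row (5,6) (5,6) (3,3) (3,3) (1,4) (1,4) (1,4) (1,4)
{E/Mid/p/D, E/Mid/q/D} → row (5,4) (5,4) (3,3) (3,3) (1,4) (1,4) (1,4) (1,4)
{B/Hi/p/W, B/Hi/p/D} → row (2,0) (5,1) (2,0) (5,1) (1,6) (1,6) (1,6) (1,6)
{B/Hi/q/W, B/Hi/q/D} → row (1,1) (5,4) (1,1) (5,4) (1,6) (1,6) (1,6) (1,6)
{B/Mid/p/W, B/Mid/p/D} → row (2,0) (5,1) (2,0) (5,1) (1,4) (1,4) (1,4) (1,4)
{B/Mid/q/W, B/Mid/q/D} → row (1,1) (5,4) (1,1) (5,4) (1,4) (1,4) (1,4) (1,4)
That's 8 distinct rows out of 16 strategies.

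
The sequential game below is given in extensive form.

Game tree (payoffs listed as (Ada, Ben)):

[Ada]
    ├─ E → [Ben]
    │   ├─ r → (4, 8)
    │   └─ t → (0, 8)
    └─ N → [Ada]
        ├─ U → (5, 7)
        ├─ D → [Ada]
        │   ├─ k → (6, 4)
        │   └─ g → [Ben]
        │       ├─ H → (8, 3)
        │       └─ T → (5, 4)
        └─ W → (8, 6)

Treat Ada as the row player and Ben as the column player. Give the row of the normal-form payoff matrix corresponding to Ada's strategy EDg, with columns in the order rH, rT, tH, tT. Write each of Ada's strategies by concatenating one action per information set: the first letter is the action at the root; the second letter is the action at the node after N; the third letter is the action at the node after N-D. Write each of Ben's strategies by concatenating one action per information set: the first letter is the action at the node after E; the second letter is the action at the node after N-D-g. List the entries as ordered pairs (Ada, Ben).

vs rH: Ada plays E → Ben plays r at [E] → (4, 8)
vs rT: Ada plays E → Ben plays r at [E] → (4, 8)
vs tH: Ada plays E → Ben plays t at [E] → (0, 8)
vs tT: Ada plays E → Ben plays t at [E] → (0, 8)

(4,8) (4,8) (0,8) (0,8)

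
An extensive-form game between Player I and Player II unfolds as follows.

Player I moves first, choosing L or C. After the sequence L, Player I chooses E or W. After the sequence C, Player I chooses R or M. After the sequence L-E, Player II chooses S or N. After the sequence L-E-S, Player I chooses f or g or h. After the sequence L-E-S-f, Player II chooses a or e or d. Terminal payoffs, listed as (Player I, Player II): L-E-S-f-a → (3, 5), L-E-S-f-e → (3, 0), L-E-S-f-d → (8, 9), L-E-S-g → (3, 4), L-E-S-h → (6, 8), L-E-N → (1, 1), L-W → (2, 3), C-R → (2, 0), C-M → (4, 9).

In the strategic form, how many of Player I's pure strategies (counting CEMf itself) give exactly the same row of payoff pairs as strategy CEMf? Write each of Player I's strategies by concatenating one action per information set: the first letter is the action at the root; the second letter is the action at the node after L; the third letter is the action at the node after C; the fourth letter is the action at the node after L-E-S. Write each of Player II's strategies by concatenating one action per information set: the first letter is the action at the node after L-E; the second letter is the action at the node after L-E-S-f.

Row for CEMf (columns Sa, Se, Sd, Na, Ne, Nd): (4,9) (4,9) (4,9) (4,9) (4,9) (4,9).
Under CEMf, Player I's choice at the node after L and at the node after L-E-S can never be reached regardless of what Player II does, so varying those choices leaves every outcome unchanged.
Holding the reachable choices fixed and varying the unreachable ones freely already gives 2 × 3 = 6 equivalent strategies.
No other strategy reproduces this row, so those 6 are the full class: CEMf, CEMg, CEMh, CWMf, CWMg, CWMh.

6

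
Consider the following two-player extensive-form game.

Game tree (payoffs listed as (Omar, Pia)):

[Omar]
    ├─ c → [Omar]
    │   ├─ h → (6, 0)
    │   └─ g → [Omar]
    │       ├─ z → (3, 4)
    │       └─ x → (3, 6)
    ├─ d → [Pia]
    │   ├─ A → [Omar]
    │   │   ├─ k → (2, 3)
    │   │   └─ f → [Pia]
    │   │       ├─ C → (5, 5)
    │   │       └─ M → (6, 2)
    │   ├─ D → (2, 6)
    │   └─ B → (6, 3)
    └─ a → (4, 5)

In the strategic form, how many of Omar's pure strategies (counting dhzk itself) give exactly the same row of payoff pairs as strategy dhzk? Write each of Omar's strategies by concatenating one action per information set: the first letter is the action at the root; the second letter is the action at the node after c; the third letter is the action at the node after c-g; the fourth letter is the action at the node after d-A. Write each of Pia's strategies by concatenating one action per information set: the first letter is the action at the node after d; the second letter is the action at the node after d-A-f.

4

Row for dhzk (columns AC, AM, DC, DM, BC, BM): (2,3) (2,3) (2,6) (2,6) (6,3) (6,3).
Under dhzk, Omar's choice at the node after c and at the node after c-g can never be reached regardless of what Pia does, so varying those choices leaves every outcome unchanged.
Holding the reachable choices fixed and varying the unreachable ones freely already gives 2 × 2 = 4 equivalent strategies.
No other strategy reproduces this row, so those 4 are the full class: dhzk, dhxk, dgzk, dgxk.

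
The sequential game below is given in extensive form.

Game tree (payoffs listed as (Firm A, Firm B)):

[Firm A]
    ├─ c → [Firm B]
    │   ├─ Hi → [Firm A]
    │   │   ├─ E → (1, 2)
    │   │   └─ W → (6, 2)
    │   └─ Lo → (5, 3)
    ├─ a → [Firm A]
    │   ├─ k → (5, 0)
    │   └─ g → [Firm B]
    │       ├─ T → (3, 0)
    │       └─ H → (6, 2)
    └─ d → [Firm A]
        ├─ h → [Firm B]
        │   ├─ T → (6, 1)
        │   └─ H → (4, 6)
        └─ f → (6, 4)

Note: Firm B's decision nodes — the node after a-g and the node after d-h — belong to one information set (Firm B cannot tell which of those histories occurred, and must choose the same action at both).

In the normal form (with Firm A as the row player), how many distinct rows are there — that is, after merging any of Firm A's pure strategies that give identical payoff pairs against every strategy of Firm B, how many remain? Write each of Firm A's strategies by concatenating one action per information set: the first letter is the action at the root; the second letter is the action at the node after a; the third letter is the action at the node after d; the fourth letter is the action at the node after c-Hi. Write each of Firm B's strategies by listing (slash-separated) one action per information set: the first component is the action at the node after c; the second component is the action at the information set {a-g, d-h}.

Firm A has 24 pure strategies: ckhE, ckhW, ckfE, ckfW, cghE, cghW, cgfE, cgfW, akhE, akhW, akfE, akfW, aghE, aghW, agfE, agfW, dkhE, dkhW, dkfE, dkfW, dghE, dghW, dgfE, dgfW. Columns: Hi/T, Hi/H, Lo/T, Lo/H.
{ckhE, ckfE, cghE, cgfE} → row (1,2) (1,2) (5,3) (5,3)
{ckhW, ckfW, cghW, cgfW} → row (6,2) (6,2) (5,3) (5,3)
{akhE, akhW, akfE, akfW} → row (5,0) (5,0) (5,0) (5,0)
{aghE, aghW, agfE, agfW} → row (3,0) (6,2) (3,0) (6,2)
{dkhE, dkhW, dghE, dghW} → row (6,1) (4,6) (6,1) (4,6)
{dkfE, dkfW, dgfE, dgfW} → row (6,4) (6,4) (6,4) (6,4)
That's 6 distinct rows out of 24 strategies.

6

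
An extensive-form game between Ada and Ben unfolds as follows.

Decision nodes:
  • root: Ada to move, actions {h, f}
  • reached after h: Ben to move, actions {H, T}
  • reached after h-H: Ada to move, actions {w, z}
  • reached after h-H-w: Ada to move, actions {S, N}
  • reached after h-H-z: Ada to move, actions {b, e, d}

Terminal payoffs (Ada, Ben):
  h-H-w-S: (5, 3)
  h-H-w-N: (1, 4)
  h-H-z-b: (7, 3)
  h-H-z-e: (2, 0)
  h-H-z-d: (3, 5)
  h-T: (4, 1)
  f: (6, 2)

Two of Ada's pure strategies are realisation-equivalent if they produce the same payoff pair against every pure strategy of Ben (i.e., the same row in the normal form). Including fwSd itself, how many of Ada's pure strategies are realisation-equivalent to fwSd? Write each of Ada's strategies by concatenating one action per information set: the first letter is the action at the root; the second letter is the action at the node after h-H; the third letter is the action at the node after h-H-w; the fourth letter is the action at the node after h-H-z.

12

Row for fwSd (columns H, T): (6,2) (6,2).
Under fwSd, Ada's choice at the node after h-H and at the node after h-H-w and at the node after h-H-z can never be reached regardless of what Ben does, so varying those choices leaves every outcome unchanged.
Holding the reachable choices fixed and varying the unreachable ones freely already gives 2 × 2 × 3 = 12 equivalent strategies.
No other strategy reproduces this row, so those 12 are the full class: fwSb, fwSe, fwSd, fwNb, fwNe, fwNd, fzSb, fzSe, fzSd, fzNb, fzNe, fzNd.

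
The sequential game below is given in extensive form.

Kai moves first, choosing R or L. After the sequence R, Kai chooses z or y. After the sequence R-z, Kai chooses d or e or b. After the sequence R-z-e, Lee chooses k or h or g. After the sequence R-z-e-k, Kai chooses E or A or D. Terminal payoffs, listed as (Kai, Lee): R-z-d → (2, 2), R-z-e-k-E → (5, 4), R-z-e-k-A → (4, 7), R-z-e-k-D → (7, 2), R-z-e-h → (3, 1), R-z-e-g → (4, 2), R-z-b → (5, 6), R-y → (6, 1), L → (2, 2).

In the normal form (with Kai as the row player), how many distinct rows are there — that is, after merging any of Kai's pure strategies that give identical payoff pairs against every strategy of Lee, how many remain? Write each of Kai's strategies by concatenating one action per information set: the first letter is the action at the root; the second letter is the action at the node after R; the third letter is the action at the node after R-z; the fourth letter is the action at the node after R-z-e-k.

Kai has 36 pure strategies: RzdE, RzdA, RzdD, RzeE, RzeA, RzeD, RzbE, RzbA, RzbD, RydE, RydA, RydD, RyeE, RyeA, RyeD, RybE, RybA, RybD, LzdE, LzdA, LzdD, LzeE, LzeA, LzeD, LzbE, LzbA, LzbD, LydE, LydA, LydD, LyeE, LyeA, LyeD, LybE, LybA, LybD. Columns: k, h, g.
{RzdE, RzdA, RzdD, LzdE, LzdA, LzdD, LzeE, LzeA, LzeD, LzbE, LzbA, LzbD, LydE, LydA, LydD, LyeE, LyeA, LyeD, LybE, LybA, LybD} → row (2,2) (2,2) (2,2)
{RzeE} → row (5,4) (3,1) (4,2)
{RzeA} → row (4,7) (3,1) (4,2)
{RzeD} → row (7,2) (3,1) (4,2)
{RzbE, RzbA, RzbD} → row (5,6) (5,6) (5,6)
{RydE, RydA, RydD, RyeE, RyeA, RyeD, RybE, RybA, RybD} → row (6,1) (6,1) (6,1)
That's 6 distinct rows out of 36 strategies.

6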